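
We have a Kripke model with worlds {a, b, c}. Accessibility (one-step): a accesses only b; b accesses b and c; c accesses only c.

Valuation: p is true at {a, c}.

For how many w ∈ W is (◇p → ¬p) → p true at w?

a: ◇p → ¬p is T, p is T. ✓
b: ◇p → ¬p is T, p is F. ✗
c: ◇p → ¬p is F, p is T. ✓
Satisfying worlds: {a, c}.

2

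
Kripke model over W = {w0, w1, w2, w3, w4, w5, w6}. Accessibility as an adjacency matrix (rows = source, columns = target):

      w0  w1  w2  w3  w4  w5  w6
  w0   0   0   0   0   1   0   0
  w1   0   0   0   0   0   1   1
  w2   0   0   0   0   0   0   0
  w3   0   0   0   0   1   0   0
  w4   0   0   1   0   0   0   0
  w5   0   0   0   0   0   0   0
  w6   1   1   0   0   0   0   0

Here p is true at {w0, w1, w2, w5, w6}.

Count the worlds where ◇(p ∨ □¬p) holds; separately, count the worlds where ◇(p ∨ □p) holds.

3 and 5

For ◇(p ∨ □¬p):
w0: successors {w4}; p ∨ □¬p there: w4:F. ✗
w1: successors {w5, w6}; p ∨ □¬p there: w5:T, w6:T. ✓
w2: no successors, so ◇(p ∨ □¬p) fails. ✗
w3: successors {w4}; p ∨ □¬p there: w4:F. ✗
w4: successors {w2}; p ∨ □¬p there: w2:T. ✓
w5: no successors, so ◇(p ∨ □¬p) fails. ✗
w6: successors {w0, w1}; p ∨ □¬p there: w0:T, w1:T. ✓
— 3 worlds.
For ◇(p ∨ □p):
w0: successors {w4}; p ∨ □p there: w4:T. ✓
w1: successors {w5, w6}; p ∨ □p there: w5:T, w6:T. ✓
w2: no successors, so ◇(p ∨ □p) fails. ✗
w3: successors {w4}; p ∨ □p there: w4:T. ✓
w4: successors {w2}; p ∨ □p there: w2:T. ✓
w5: no successors, so ◇(p ∨ □p) fails. ✗
w6: successors {w0, w1}; p ∨ □p there: w0:T, w1:T. ✓
— 5 worlds.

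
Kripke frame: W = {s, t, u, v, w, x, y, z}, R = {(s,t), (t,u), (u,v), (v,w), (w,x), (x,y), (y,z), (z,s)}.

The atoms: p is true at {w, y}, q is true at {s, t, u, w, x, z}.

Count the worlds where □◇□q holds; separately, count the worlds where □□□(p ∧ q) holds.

6 and 1

For □◇□q:
s: successors {t}; ◇□q there: t:F. ✗
t: successors {u}; ◇□q there: u:T. ✓
u: successors {v}; ◇□q there: v:T. ✓
v: successors {w}; ◇□q there: w:F. ✗
w: successors {x}; ◇□q there: x:T. ✓
x: successors {y}; ◇□q there: y:T. ✓
y: successors {z}; ◇□q there: z:T. ✓
z: successors {s}; ◇□q there: s:T. ✓
— 6 worlds.
For □□□(p ∧ q):
s: successors {t}; □□(p ∧ q) there: t:F. ✗
t: successors {u}; □□(p ∧ q) there: u:T. ✓
u: successors {v}; □□(p ∧ q) there: v:F. ✗
v: successors {w}; □□(p ∧ q) there: w:F. ✗
w: successors {x}; □□(p ∧ q) there: x:F. ✗
x: successors {y}; □□(p ∧ q) there: y:F. ✗
y: successors {z}; □□(p ∧ q) there: z:F. ✗
z: successors {s}; □□(p ∧ q) there: s:F. ✗
— 1 world.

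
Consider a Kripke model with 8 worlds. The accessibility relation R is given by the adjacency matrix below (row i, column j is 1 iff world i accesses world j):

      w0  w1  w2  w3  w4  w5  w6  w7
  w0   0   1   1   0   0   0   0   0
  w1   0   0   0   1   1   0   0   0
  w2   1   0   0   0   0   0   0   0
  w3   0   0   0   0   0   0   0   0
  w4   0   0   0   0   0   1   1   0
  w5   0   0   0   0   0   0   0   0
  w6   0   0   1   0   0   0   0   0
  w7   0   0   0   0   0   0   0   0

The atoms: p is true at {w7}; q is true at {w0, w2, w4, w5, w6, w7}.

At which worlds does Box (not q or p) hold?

w0: successors {w1, w2}; not q or p there: w1:T, w2:F. ✗
w1: successors {w3, w4}; not q or p there: w3:T, w4:F. ✗
w2: successors {w0}; not q or p there: w0:F. ✗
w3: no successors, so Box (not q or p) holds vacuously. ✓
w4: successors {w5, w6}; not q or p there: w5:F, w6:F. ✗
w5: no successors, so Box (not q or p) holds vacuously. ✓
w6: successors {w2}; not q or p there: w2:F. ✗
w7: no successors, so Box (not q or p) holds vacuously. ✓

{w3, w5, w7}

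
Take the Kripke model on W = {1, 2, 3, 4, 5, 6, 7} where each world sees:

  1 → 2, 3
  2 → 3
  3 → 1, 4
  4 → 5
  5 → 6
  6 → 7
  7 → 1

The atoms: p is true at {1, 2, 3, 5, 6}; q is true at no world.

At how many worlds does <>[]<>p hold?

1: successors {2, 3}; []<>p there: 2:T, 3:T. ✓
2: successors {3}; []<>p there: 3:T. ✓
3: successors {1, 4}; []<>p there: 1:T, 4:T. ✓
4: successors {5}; []<>p there: 5:F. ✗
5: successors {6}; []<>p there: 6:T. ✓
6: successors {7}; []<>p there: 7:T. ✓
7: successors {1}; []<>p there: 1:T. ✓
Satisfying worlds: {1, 2, 3, 5, 6, 7}.

6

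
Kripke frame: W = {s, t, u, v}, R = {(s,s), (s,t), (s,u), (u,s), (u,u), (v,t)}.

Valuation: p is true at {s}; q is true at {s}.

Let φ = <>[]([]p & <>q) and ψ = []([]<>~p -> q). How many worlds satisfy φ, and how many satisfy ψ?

2 and 1

For <>[]([]p & <>q):
s: successors {s, t, u}; []([]p & <>q) there: s:F, t:T, u:F. ✓
t: no successors, so <>[]([]p & <>q) fails. ✗
u: successors {s, u}; []([]p & <>q) there: s:F, u:F. ✗
v: successors {t}; []([]p & <>q) there: t:T. ✓
— 2 worlds.
For []([]<>~p -> q):
s: successors {s, t, u}; []<>~p -> q there: s:T, t:F, u:F. ✗
t: no successors, so []([]<>~p -> q) holds vacuously. ✓
u: successors {s, u}; []<>~p -> q there: s:T, u:F. ✗
v: successors {t}; []<>~p -> q there: t:F. ✗
— 1 world.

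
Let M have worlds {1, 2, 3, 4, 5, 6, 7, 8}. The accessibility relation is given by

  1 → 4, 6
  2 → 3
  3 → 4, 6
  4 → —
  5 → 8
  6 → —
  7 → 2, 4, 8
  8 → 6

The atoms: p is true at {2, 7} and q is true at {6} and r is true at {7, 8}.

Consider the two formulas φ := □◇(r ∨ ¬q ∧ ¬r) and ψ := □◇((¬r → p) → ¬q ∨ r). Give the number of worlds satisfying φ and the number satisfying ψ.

For □◇(r ∨ ¬q ∧ ¬r):
1: successors {4, 6}; ◇(r ∨ ¬q ∧ ¬r) there: 4:F, 6:F. ✗
2: successors {3}; ◇(r ∨ ¬q ∧ ¬r) there: 3:T. ✓
3: successors {4, 6}; ◇(r ∨ ¬q ∧ ¬r) there: 4:F, 6:F. ✗
4: no successors, so □◇(r ∨ ¬q ∧ ¬r) holds vacuously. ✓
5: successors {8}; ◇(r ∨ ¬q ∧ ¬r) there: 8:F. ✗
6: no successors, so □◇(r ∨ ¬q ∧ ¬r) holds vacuously. ✓
7: successors {2, 4, 8}; ◇(r ∨ ¬q ∧ ¬r) there: 2:T, 4:F, 8:F. ✗
8: successors {6}; ◇(r ∨ ¬q ∧ ¬r) there: 6:F. ✗
— 3 worlds.
For □◇((¬r → p) → ¬q ∨ r):
1: successors {4, 6}; ◇((¬r → p) → ¬q ∨ r) there: 4:F, 6:F. ✗
2: successors {3}; ◇((¬r → p) → ¬q ∨ r) there: 3:T. ✓
3: successors {4, 6}; ◇((¬r → p) → ¬q ∨ r) there: 4:F, 6:F. ✗
4: no successors, so □◇((¬r → p) → ¬q ∨ r) holds vacuously. ✓
5: successors {8}; ◇((¬r → p) → ¬q ∨ r) there: 8:T. ✓
6: no successors, so □◇((¬r → p) → ¬q ∨ r) holds vacuously. ✓
7: successors {2, 4, 8}; ◇((¬r → p) → ¬q ∨ r) there: 2:T, 4:F, 8:T. ✗
8: successors {6}; ◇((¬r → p) → ¬q ∨ r) there: 6:F. ✗
— 4 worlds.

3 and 4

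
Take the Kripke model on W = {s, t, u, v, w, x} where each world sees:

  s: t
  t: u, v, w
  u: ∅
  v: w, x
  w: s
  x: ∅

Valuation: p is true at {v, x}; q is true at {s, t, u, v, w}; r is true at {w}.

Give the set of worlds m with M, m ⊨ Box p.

s: successors {t}; p there: t:F. ✗
t: successors {u, v, w}; p there: u:F, v:T, w:F. ✗
u: no successors, so Box p holds vacuously. ✓
v: successors {w, x}; p there: w:F, x:T. ✗
w: successors {s}; p there: s:F. ✗
x: no successors, so Box p holds vacuously. ✓

{u, x}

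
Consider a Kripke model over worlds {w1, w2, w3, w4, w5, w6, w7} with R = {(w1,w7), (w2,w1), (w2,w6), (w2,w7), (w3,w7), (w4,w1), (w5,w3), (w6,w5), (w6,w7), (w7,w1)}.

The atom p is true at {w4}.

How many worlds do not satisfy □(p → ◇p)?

w1: successors {w7}; p → ◇p there: w7:T. ✓
w2: successors {w1, w6, w7}; p → ◇p there: w1:T, w6:T, w7:T. ✓
w3: successors {w7}; p → ◇p there: w7:T. ✓
w4: successors {w1}; p → ◇p there: w1:T. ✓
w5: successors {w3}; p → ◇p there: w3:T. ✓
w6: successors {w5, w7}; p → ◇p there: w5:T, w7:T. ✓
w7: successors {w1}; p → ◇p there: w1:T. ✓
Satisfying worlds: {w1, w2, w3, w4, w5, w6, w7}.
So □(p → ◇p) fails at the other 0 worlds.

0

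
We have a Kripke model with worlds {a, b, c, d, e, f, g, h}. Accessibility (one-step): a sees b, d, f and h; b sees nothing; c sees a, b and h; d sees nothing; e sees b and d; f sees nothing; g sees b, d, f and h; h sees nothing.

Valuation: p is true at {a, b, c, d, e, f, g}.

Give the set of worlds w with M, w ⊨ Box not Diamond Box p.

{a, b, d, e, f, g, h}

a: successors {b, d, f, h}; not Diamond Box p there: b:T, d:T, f:T, h:T. ✓
b: no successors, so Box not Diamond Box p holds vacuously. ✓
c: successors {a, b, h}; not Diamond Box p there: a:F, b:T, h:T. ✗
d: no successors, so Box not Diamond Box p holds vacuously. ✓
e: successors {b, d}; not Diamond Box p there: b:T, d:T. ✓
f: no successors, so Box not Diamond Box p holds vacuously. ✓
g: successors {b, d, f, h}; not Diamond Box p there: b:T, d:T, f:T, h:T. ✓
h: no successors, so Box not Diamond Box p holds vacuously. ✓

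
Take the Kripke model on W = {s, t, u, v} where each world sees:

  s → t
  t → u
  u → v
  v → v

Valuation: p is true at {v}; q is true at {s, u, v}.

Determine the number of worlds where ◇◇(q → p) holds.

s: successors {t}; ◇(q → p) there: t:F. ✗
t: successors {u}; ◇(q → p) there: u:T. ✓
u: successors {v}; ◇(q → p) there: v:T. ✓
v: successors {v}; ◇(q → p) there: v:T. ✓
Satisfying worlds: {t, u, v}.

3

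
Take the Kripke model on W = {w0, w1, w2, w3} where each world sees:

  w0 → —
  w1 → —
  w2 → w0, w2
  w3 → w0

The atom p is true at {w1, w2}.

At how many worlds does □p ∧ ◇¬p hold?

0

w0: □p is T, ◇¬p is F. ✗
w1: □p is T, ◇¬p is F. ✗
w2: □p is F, ◇¬p is T. ✗
w3: □p is F, ◇¬p is T. ✗
Satisfying worlds: ∅.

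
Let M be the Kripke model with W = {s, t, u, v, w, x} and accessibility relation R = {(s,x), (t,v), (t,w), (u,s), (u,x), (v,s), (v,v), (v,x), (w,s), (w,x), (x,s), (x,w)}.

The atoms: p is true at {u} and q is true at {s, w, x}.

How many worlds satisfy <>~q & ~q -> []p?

4

s: <>~q & ~q is F, []p is F. ✓
t: <>~q & ~q is T, []p is F. ✗
u: <>~q & ~q is F, []p is F. ✓
v: <>~q & ~q is T, []p is F. ✗
w: <>~q & ~q is F, []p is F. ✓
x: <>~q & ~q is F, []p is F. ✓
Satisfying worlds: {s, u, w, x}.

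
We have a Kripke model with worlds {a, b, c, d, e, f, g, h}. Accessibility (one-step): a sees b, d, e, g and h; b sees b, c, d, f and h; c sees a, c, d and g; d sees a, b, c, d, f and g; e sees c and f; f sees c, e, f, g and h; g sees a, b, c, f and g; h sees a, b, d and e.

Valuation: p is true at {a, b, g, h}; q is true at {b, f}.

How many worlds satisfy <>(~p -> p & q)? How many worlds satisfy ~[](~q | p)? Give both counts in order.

7 and 5

For <>(~p -> p & q):
a: successors {b, d, e, g, h}; ~p -> p & q there: b:T, d:F, e:F, g:T, h:T. ✓
b: successors {b, c, d, f, h}; ~p -> p & q there: b:T, c:F, d:F, f:F, h:T. ✓
c: successors {a, c, d, g}; ~p -> p & q there: a:T, c:F, d:F, g:T. ✓
d: successors {a, b, c, d, f, g}; ~p -> p & q there: a:T, b:T, c:F, d:F, f:F, g:T. ✓
e: successors {c, f}; ~p -> p & q there: c:F, f:F. ✗
f: successors {c, e, f, g, h}; ~p -> p & q there: c:F, e:F, f:F, g:T, h:T. ✓
g: successors {a, b, c, f, g}; ~p -> p & q there: a:T, b:T, c:F, f:F, g:T. ✓
h: successors {a, b, d, e}; ~p -> p & q there: a:T, b:T, d:F, e:F. ✓
— 7 worlds.
For ~[](~q | p):
a: [](~q | p) is T. ✗
b: [](~q | p) is F. ✓
c: [](~q | p) is T. ✗
d: [](~q | p) is F. ✓
e: [](~q | p) is F. ✓
f: [](~q | p) is F. ✓
g: [](~q | p) is F. ✓
h: [](~q | p) is T. ✗
— 5 worlds.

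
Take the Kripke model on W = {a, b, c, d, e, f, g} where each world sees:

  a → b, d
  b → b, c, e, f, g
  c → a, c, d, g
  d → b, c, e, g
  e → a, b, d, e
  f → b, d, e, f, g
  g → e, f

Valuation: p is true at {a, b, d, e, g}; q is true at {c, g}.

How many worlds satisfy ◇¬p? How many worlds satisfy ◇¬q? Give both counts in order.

For ◇¬p:
a: successors {b, d}; ¬p there: b:F, d:F. ✗
b: successors {b, c, e, f, g}; ¬p there: b:F, c:T, e:F, f:T, g:F. ✓
c: successors {a, c, d, g}; ¬p there: a:F, c:T, d:F, g:F. ✓
d: successors {b, c, e, g}; ¬p there: b:F, c:T, e:F, g:F. ✓
e: successors {a, b, d, e}; ¬p there: a:F, b:F, d:F, e:F. ✗
f: successors {b, d, e, f, g}; ¬p there: b:F, d:F, e:F, f:T, g:F. ✓
g: successors {e, f}; ¬p there: e:F, f:T. ✓
— 5 worlds.
For ◇¬q:
a: successors {b, d}; ¬q there: b:T, d:T. ✓
b: successors {b, c, e, f, g}; ¬q there: b:T, c:F, e:T, f:T, g:F. ✓
c: successors {a, c, d, g}; ¬q there: a:T, c:F, d:T, g:F. ✓
d: successors {b, c, e, g}; ¬q there: b:T, c:F, e:T, g:F. ✓
e: successors {a, b, d, e}; ¬q there: a:T, b:T, d:T, e:T. ✓
f: successors {b, d, e, f, g}; ¬q there: b:T, d:T, e:T, f:T, g:F. ✓
g: successors {e, f}; ¬q there: e:T, f:T. ✓
— 7 worlds.

5 and 7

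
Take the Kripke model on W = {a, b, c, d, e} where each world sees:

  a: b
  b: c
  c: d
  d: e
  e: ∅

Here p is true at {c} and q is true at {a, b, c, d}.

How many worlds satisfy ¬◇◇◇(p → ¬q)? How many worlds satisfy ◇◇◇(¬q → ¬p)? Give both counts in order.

3 and 2

For ¬◇◇◇(p → ¬q):
a: ◇◇◇(p → ¬q) is T. ✗
b: ◇◇◇(p → ¬q) is T. ✗
c: ◇◇◇(p → ¬q) is F. ✓
d: ◇◇◇(p → ¬q) is F. ✓
e: ◇◇◇(p → ¬q) is F. ✓
— 3 worlds.
For ◇◇◇(¬q → ¬p):
a: successors {b}; ◇◇(¬q → ¬p) there: b:T. ✓
b: successors {c}; ◇◇(¬q → ¬p) there: c:T. ✓
c: successors {d}; ◇◇(¬q → ¬p) there: d:F. ✗
d: successors {e}; ◇◇(¬q → ¬p) there: e:F. ✗
e: no successors, so ◇◇◇(¬q → ¬p) fails. ✗
— 2 worlds.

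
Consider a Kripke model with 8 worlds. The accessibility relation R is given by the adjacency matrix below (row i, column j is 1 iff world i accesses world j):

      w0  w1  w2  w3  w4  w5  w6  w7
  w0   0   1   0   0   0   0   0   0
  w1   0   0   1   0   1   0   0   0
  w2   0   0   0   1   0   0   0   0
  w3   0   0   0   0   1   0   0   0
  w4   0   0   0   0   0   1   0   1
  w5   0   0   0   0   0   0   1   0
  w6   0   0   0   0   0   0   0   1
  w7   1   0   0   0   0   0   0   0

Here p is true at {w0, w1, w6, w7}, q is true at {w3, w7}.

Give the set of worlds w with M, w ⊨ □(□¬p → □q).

{w1, w3, w4, w5, w6, w7}

w0: successors {w1}; □¬p → □q there: w1:F. ✗
w1: successors {w2, w4}; □¬p → □q there: w2:T, w4:T. ✓
w2: successors {w3}; □¬p → □q there: w3:F. ✗
w3: successors {w4}; □¬p → □q there: w4:T. ✓
w4: successors {w5, w7}; □¬p → □q there: w5:T, w7:T. ✓
w5: successors {w6}; □¬p → □q there: w6:T. ✓
w6: successors {w7}; □¬p → □q there: w7:T. ✓
w7: successors {w0}; □¬p → □q there: w0:T. ✓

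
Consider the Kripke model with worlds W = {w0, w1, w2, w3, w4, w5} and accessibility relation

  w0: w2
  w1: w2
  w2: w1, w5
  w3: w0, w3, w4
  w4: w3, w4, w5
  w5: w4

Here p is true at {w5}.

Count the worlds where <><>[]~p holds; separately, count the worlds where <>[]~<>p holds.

For <><>[]~p:
w0: successors {w2}; <>[]~p there: w2:T. ✓
w1: successors {w2}; <>[]~p there: w2:T. ✓
w2: successors {w1, w5}; <>[]~p there: w1:F, w5:F. ✗
w3: successors {w0, w3, w4}; <>[]~p there: w0:F, w3:T, w4:T. ✓
w4: successors {w3, w4, w5}; <>[]~p there: w3:T, w4:T, w5:F. ✓
w5: successors {w4}; <>[]~p there: w4:T. ✓
— 5 worlds.
For <>[]~<>p:
w0: successors {w2}; []~<>p there: w2:T. ✓
w1: successors {w2}; []~<>p there: w2:T. ✓
w2: successors {w1, w5}; []~<>p there: w1:F, w5:F. ✗
w3: successors {w0, w3, w4}; []~<>p there: w0:F, w3:F, w4:F. ✗
w4: successors {w3, w4, w5}; []~<>p there: w3:F, w4:F, w5:F. ✗
w5: successors {w4}; []~<>p there: w4:F. ✗
— 2 worlds.

5 and 2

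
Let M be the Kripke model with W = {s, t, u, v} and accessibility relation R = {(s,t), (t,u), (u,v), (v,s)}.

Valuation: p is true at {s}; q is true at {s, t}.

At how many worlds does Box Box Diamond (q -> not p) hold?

3

s: successors {t}; Box Diamond (q -> not p) there: t:T. ✓
t: successors {u}; Box Diamond (q -> not p) there: u:F. ✗
u: successors {v}; Box Diamond (q -> not p) there: v:T. ✓
v: successors {s}; Box Diamond (q -> not p) there: s:T. ✓
Satisfying worlds: {s, u, v}.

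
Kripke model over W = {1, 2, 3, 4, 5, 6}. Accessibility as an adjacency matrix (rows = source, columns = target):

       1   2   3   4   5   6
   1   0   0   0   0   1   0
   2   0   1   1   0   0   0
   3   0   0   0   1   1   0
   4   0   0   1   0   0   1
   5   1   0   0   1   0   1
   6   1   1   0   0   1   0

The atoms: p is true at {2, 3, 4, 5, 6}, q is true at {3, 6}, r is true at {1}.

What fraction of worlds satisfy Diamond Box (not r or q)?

5/6

1: successors {5}; Box (not r or q) there: 5:F. ✗
2: successors {2, 3}; Box (not r or q) there: 2:T, 3:T. ✓
3: successors {4, 5}; Box (not r or q) there: 4:T, 5:F. ✓
4: successors {3, 6}; Box (not r or q) there: 3:T, 6:F. ✓
5: successors {1, 4, 6}; Box (not r or q) there: 1:T, 4:T, 6:F. ✓
6: successors {1, 2, 5}; Box (not r or q) there: 1:T, 2:T, 5:F. ✓
That's 5 of 6 worlds, so 5/6.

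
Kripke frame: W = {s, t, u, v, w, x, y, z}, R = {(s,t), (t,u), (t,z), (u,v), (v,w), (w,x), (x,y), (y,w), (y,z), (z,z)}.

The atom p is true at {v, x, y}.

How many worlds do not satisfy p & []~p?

s: p is F, []~p is T. ✗
t: p is F, []~p is T. ✗
u: p is F, []~p is F. ✗
v: p is T, []~p is T. ✓
w: p is F, []~p is F. ✗
x: p is T, []~p is F. ✗
y: p is T, []~p is T. ✓
z: p is F, []~p is T. ✗
Satisfying worlds: {v, y}.
So p & []~p fails at the other 6 worlds.

6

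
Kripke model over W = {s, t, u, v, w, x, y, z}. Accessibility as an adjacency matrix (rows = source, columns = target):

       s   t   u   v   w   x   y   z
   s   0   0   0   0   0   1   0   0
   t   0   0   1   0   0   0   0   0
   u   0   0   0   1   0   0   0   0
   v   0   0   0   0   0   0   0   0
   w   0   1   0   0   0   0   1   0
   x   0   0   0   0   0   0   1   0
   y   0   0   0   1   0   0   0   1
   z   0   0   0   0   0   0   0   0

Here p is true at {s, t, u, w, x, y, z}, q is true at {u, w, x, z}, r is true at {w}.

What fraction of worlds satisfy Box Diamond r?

1/4

s: successors {x}; Diamond r there: x:F. ✗
t: successors {u}; Diamond r there: u:F. ✗
u: successors {v}; Diamond r there: v:F. ✗
v: no successors, so Box Diamond r holds vacuously. ✓
w: successors {t, y}; Diamond r there: t:F, y:F. ✗
x: successors {y}; Diamond r there: y:F. ✗
y: successors {v, z}; Diamond r there: v:F, z:F. ✗
z: no successors, so Box Diamond r holds vacuously. ✓
That's 2 of 8 worlds, so 2/8 = 1/4.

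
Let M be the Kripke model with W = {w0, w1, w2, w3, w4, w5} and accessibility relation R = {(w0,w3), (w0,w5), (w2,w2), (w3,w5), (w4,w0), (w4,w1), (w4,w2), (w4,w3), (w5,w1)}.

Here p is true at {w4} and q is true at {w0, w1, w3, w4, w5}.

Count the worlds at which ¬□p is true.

5

w0: □p is F. ✓
w1: □p is T. ✗
w2: □p is F. ✓
w3: □p is F. ✓
w4: □p is F. ✓
w5: □p is F. ✓
Satisfying worlds: {w0, w2, w3, w4, w5}.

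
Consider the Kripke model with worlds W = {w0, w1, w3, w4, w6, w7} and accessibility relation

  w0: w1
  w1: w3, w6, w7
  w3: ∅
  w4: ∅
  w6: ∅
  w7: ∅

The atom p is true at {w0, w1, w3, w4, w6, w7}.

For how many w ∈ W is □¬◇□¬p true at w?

5

w0: successors {w1}; ¬◇□¬p there: w1:F. ✗
w1: successors {w3, w6, w7}; ¬◇□¬p there: w3:T, w6:T, w7:T. ✓
w3: no successors, so □¬◇□¬p holds vacuously. ✓
w4: no successors, so □¬◇□¬p holds vacuously. ✓
w6: no successors, so □¬◇□¬p holds vacuously. ✓
w7: no successors, so □¬◇□¬p holds vacuously. ✓
Satisfying worlds: {w1, w3, w4, w6, w7}.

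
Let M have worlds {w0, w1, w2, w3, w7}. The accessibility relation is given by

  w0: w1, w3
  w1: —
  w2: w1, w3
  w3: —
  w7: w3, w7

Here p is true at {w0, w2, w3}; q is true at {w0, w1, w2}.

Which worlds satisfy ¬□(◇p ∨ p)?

w0: □(◇p ∨ p) is F. ✓
w1: □(◇p ∨ p) is T. ✗
w2: □(◇p ∨ p) is F. ✓
w3: □(◇p ∨ p) is T. ✗
w7: □(◇p ∨ p) is T. ✗

{w0, w2}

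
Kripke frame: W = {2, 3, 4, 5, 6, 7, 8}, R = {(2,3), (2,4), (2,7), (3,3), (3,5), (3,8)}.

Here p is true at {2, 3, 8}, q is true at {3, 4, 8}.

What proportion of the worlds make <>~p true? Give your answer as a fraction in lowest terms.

2/7

2: successors {3, 4, 7}; ~p there: 3:F, 4:T, 7:T. ✓
3: successors {3, 5, 8}; ~p there: 3:F, 5:T, 8:F. ✓
4: no successors, so <>~p fails. ✗
5: no successors, so <>~p fails. ✗
6: no successors, so <>~p fails. ✗
7: no successors, so <>~p fails. ✗
8: no successors, so <>~p fails. ✗
That's 2 of 7 worlds, so 2/7.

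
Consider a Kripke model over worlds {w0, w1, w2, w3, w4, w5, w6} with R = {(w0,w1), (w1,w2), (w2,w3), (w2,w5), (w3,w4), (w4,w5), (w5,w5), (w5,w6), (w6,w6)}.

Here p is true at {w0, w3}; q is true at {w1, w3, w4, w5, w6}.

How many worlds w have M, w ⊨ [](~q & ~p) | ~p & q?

w0: [](~q & ~p) is F, ~p & q is F. ✗
w1: [](~q & ~p) is T, ~p & q is T. ✓
w2: [](~q & ~p) is F, ~p & q is F. ✗
w3: [](~q & ~p) is F, ~p & q is F. ✗
w4: [](~q & ~p) is F, ~p & q is T. ✓
w5: [](~q & ~p) is F, ~p & q is T. ✓
w6: [](~q & ~p) is F, ~p & q is T. ✓
Satisfying worlds: {w1, w4, w5, w6}.

4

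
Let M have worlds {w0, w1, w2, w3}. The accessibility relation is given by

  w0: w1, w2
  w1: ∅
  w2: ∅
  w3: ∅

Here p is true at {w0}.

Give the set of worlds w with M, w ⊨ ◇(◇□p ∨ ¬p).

w0: successors {w1, w2}; ◇□p ∨ ¬p there: w1:T, w2:T. ✓
w1: no successors, so ◇(◇□p ∨ ¬p) fails. ✗
w2: no successors, so ◇(◇□p ∨ ¬p) fails. ✗
w3: no successors, so ◇(◇□p ∨ ¬p) fails. ✗

{w0}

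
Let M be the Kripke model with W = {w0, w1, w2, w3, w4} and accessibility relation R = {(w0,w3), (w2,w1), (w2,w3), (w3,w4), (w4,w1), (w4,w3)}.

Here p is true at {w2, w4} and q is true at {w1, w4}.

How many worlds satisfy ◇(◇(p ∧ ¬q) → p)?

4

w0: successors {w3}; ◇(p ∧ ¬q) → p there: w3:T. ✓
w1: no successors, so ◇(◇(p ∧ ¬q) → p) fails. ✗
w2: successors {w1, w3}; ◇(p ∧ ¬q) → p there: w1:T, w3:T. ✓
w3: successors {w4}; ◇(p ∧ ¬q) → p there: w4:T. ✓
w4: successors {w1, w3}; ◇(p ∧ ¬q) → p there: w1:T, w3:T. ✓
Satisfying worlds: {w0, w2, w3, w4}.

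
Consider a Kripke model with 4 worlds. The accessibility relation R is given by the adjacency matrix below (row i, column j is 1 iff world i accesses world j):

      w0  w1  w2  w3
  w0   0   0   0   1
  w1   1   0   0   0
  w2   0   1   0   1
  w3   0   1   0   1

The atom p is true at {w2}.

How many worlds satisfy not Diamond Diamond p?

4

w0: Diamond Diamond p is F. ✓
w1: Diamond Diamond p is F. ✓
w2: Diamond Diamond p is F. ✓
w3: Diamond Diamond p is F. ✓
Satisfying worlds: {w0, w1, w2, w3}.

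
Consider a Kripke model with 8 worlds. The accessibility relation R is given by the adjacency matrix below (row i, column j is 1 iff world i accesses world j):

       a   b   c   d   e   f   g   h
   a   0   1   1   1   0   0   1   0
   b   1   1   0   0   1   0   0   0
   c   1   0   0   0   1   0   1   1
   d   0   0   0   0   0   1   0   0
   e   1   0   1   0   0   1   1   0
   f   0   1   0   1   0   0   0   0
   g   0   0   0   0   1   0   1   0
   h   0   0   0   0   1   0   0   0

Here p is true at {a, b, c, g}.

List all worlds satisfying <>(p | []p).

{a, b, c, e, f, g}

a: successors {b, c, d, g}; p | []p there: b:T, c:T, d:F, g:T. ✓
b: successors {a, b, e}; p | []p there: a:T, b:T, e:F. ✓
c: successors {a, e, g, h}; p | []p there: a:T, e:F, g:T, h:F. ✓
d: successors {f}; p | []p there: f:F. ✗
e: successors {a, c, f, g}; p | []p there: a:T, c:T, f:F, g:T. ✓
f: successors {b, d}; p | []p there: b:T, d:F. ✓
g: successors {e, g}; p | []p there: e:F, g:T. ✓
h: successors {e}; p | []p there: e:F. ✗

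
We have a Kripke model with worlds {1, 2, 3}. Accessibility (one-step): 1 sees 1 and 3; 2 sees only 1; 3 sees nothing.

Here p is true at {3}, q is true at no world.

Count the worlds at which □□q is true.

1

1: successors {1, 3}; □q there: 1:F, 3:T. ✗
2: successors {1}; □q there: 1:F. ✗
3: no successors, so □□q holds vacuously. ✓
Satisfying worlds: {3}.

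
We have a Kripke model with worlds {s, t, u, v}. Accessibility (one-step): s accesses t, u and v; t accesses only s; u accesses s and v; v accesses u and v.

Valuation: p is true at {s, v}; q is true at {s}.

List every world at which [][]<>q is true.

∅

s: successors {t, u, v}; []<>q there: t:F, u:F, v:F. ✗
t: successors {s}; []<>q there: s:F. ✗
u: successors {s, v}; []<>q there: s:F, v:F. ✗
v: successors {u, v}; []<>q there: u:F, v:F. ✗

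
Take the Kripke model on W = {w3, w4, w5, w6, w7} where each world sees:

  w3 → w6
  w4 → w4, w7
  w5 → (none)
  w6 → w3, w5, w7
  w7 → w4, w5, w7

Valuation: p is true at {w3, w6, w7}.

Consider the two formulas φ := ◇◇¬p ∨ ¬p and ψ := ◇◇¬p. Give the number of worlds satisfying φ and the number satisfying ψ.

5 and 4

For ◇◇¬p ∨ ¬p:
w3: ◇◇¬p is T, ¬p is F. ✓
w4: ◇◇¬p is T, ¬p is T. ✓
w5: ◇◇¬p is F, ¬p is T. ✓
w6: ◇◇¬p is T, ¬p is F. ✓
w7: ◇◇¬p is T, ¬p is F. ✓
— 5 worlds.
For ◇◇¬p:
w3: successors {w6}; ◇¬p there: w6:T. ✓
w4: successors {w4, w7}; ◇¬p there: w4:T, w7:T. ✓
w5: no successors, so ◇◇¬p fails. ✗
w6: successors {w3, w5, w7}; ◇¬p there: w3:F, w5:F, w7:T. ✓
w7: successors {w4, w5, w7}; ◇¬p there: w4:T, w5:F, w7:T. ✓
— 4 worlds.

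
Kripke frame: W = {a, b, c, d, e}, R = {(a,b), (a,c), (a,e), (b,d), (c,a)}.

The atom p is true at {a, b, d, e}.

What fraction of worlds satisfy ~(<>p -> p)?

1/5

a: <>p -> p is T. ✗
b: <>p -> p is T. ✗
c: <>p -> p is F. ✓
d: <>p -> p is T. ✗
e: <>p -> p is T. ✗
That's 1 of 5 worlds, so 1/5.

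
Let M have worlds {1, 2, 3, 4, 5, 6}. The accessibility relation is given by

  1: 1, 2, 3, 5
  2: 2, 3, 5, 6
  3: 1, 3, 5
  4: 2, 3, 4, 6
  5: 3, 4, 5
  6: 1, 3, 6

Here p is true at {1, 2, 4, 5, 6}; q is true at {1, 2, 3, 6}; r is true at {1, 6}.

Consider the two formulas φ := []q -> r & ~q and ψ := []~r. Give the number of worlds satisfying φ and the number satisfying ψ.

For []q -> r & ~q:
1: []q is F, r & ~q is F. ✓
2: []q is F, r & ~q is F. ✓
3: []q is F, r & ~q is F. ✓
4: []q is F, r & ~q is F. ✓
5: []q is F, r & ~q is F. ✓
6: []q is T, r & ~q is F. ✗
— 5 worlds.
For []~r:
1: successors {1, 2, 3, 5}; ~r there: 1:F, 2:T, 3:T, 5:T. ✗
2: successors {2, 3, 5, 6}; ~r there: 2:T, 3:T, 5:T, 6:F. ✗
3: successors {1, 3, 5}; ~r there: 1:F, 3:T, 5:T. ✗
4: successors {2, 3, 4, 6}; ~r there: 2:T, 3:T, 4:T, 6:F. ✗
5: successors {3, 4, 5}; ~r there: 3:T, 4:T, 5:T. ✓
6: successors {1, 3, 6}; ~r there: 1:F, 3:T, 6:F. ✗
— 1 world.

5 and 1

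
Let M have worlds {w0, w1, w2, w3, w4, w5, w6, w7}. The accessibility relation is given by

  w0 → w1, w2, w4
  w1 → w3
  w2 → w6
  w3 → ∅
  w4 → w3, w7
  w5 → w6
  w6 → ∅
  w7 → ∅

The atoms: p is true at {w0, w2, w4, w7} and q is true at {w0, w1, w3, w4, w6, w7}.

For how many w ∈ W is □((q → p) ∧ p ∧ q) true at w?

w0: successors {w1, w2, w4}; (q → p) ∧ p ∧ q there: w1:F, w2:F, w4:T. ✗
w1: successors {w3}; (q → p) ∧ p ∧ q there: w3:F. ✗
w2: successors {w6}; (q → p) ∧ p ∧ q there: w6:F. ✗
w3: no successors, so □((q → p) ∧ p ∧ q) holds vacuously. ✓
w4: successors {w3, w7}; (q → p) ∧ p ∧ q there: w3:F, w7:T. ✗
w5: successors {w6}; (q → p) ∧ p ∧ q there: w6:F. ✗
w6: no successors, so □((q → p) ∧ p ∧ q) holds vacuously. ✓
w7: no successors, so □((q → p) ∧ p ∧ q) holds vacuously. ✓
Satisfying worlds: {w3, w6, w7}.

3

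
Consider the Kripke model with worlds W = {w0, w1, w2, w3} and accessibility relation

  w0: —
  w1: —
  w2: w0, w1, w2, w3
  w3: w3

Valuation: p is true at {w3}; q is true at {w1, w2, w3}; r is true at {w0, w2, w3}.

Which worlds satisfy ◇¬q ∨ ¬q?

w0: ◇¬q is F, ¬q is T. ✓
w1: ◇¬q is F, ¬q is F. ✗
w2: ◇¬q is T, ¬q is F. ✓
w3: ◇¬q is F, ¬q is F. ✗

{w0, w2}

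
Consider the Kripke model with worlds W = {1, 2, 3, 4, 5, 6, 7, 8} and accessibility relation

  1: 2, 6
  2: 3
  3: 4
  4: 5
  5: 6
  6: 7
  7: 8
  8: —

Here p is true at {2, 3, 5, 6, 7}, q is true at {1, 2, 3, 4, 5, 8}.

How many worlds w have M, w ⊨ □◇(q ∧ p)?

1: successors {2, 6}; ◇(q ∧ p) there: 2:T, 6:F. ✗
2: successors {3}; ◇(q ∧ p) there: 3:F. ✗
3: successors {4}; ◇(q ∧ p) there: 4:T. ✓
4: successors {5}; ◇(q ∧ p) there: 5:F. ✗
5: successors {6}; ◇(q ∧ p) there: 6:F. ✗
6: successors {7}; ◇(q ∧ p) there: 7:F. ✗
7: successors {8}; ◇(q ∧ p) there: 8:F. ✗
8: no successors, so □◇(q ∧ p) holds vacuously. ✓
Satisfying worlds: {3, 8}.

2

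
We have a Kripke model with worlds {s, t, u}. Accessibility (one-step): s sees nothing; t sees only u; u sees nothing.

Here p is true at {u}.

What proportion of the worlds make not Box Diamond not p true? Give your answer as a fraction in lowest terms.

s: Box Diamond not p is T. ✗
t: Box Diamond not p is F. ✓
u: Box Diamond not p is T. ✗
That's 1 of 3 worlds, so 1/3.

1/3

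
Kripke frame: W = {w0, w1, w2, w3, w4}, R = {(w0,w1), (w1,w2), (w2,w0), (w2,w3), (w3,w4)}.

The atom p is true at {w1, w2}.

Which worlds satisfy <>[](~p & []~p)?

w0: successors {w1}; [](~p & []~p) there: w1:F. ✗
w1: successors {w2}; [](~p & []~p) there: w2:F. ✗
w2: successors {w0, w3}; [](~p & []~p) there: w0:F, w3:T. ✓
w3: successors {w4}; [](~p & []~p) there: w4:T. ✓
w4: no successors, so <>[](~p & []~p) fails. ✗

{w2, w3}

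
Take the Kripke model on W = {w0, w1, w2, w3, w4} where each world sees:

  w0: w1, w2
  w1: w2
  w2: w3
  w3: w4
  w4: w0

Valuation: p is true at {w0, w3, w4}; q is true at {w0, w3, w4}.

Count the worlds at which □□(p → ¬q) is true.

w0: successors {w1, w2}; □(p → ¬q) there: w1:T, w2:F. ✗
w1: successors {w2}; □(p → ¬q) there: w2:F. ✗
w2: successors {w3}; □(p → ¬q) there: w3:F. ✗
w3: successors {w4}; □(p → ¬q) there: w4:F. ✗
w4: successors {w0}; □(p → ¬q) there: w0:T. ✓
Satisfying worlds: {w4}.

1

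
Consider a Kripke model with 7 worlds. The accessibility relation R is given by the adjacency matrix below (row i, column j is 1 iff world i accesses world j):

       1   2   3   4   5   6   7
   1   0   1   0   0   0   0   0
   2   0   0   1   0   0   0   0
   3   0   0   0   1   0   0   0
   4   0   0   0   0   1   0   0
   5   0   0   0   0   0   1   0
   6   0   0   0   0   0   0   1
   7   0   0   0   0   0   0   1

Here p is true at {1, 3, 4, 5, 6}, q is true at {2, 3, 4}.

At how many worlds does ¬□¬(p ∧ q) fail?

5

1: □¬(p ∧ q) is T. ✗
2: □¬(p ∧ q) is F. ✓
3: □¬(p ∧ q) is F. ✓
4: □¬(p ∧ q) is T. ✗
5: □¬(p ∧ q) is T. ✗
6: □¬(p ∧ q) is T. ✗
7: □¬(p ∧ q) is T. ✗
Satisfying worlds: {2, 3}.
So ¬□¬(p ∧ q) fails at the other 5 worlds.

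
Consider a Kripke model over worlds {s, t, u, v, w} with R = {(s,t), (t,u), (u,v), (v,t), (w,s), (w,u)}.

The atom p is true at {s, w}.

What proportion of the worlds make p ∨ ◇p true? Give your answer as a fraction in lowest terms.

2/5

s: p is T, ◇p is F. ✓
t: p is F, ◇p is F. ✗
u: p is F, ◇p is F. ✗
v: p is F, ◇p is F. ✗
w: p is T, ◇p is T. ✓
That's 2 of 5 worlds, so 2/5.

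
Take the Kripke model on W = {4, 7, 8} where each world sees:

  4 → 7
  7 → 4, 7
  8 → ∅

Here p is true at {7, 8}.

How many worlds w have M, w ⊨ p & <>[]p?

1

4: p is F, <>[]p is F. ✗
7: p is T, <>[]p is T. ✓
8: p is T, <>[]p is F. ✗
Satisfying worlds: {7}.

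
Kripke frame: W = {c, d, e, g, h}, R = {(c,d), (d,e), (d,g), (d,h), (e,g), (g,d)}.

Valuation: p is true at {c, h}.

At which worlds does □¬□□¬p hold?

{e, h}

c: successors {d}; ¬□□¬p there: d:F. ✗
d: successors {e, g, h}; ¬□□¬p there: e:F, g:T, h:F. ✗
e: successors {g}; ¬□□¬p there: g:T. ✓
g: successors {d}; ¬□□¬p there: d:F. ✗
h: no successors, so □¬□□¬p holds vacuously. ✓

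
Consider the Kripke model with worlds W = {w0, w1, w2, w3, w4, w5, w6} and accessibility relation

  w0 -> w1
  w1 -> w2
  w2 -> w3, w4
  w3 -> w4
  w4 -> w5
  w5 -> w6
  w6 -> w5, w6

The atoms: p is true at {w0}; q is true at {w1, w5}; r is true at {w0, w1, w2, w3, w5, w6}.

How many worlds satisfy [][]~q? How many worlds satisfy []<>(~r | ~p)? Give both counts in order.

3 and 7

For [][]~q:
w0: successors {w1}; []~q there: w1:T. ✓
w1: successors {w2}; []~q there: w2:T. ✓
w2: successors {w3, w4}; []~q there: w3:T, w4:F. ✗
w3: successors {w4}; []~q there: w4:F. ✗
w4: successors {w5}; []~q there: w5:T. ✓
w5: successors {w6}; []~q there: w6:F. ✗
w6: successors {w5, w6}; []~q there: w5:T, w6:F. ✗
— 3 worlds.
For []<>(~r | ~p):
w0: successors {w1}; <>(~r | ~p) there: w1:T. ✓
w1: successors {w2}; <>(~r | ~p) there: w2:T. ✓
w2: successors {w3, w4}; <>(~r | ~p) there: w3:T, w4:T. ✓
w3: successors {w4}; <>(~r | ~p) there: w4:T. ✓
w4: successors {w5}; <>(~r | ~p) there: w5:T. ✓
w5: successors {w6}; <>(~r | ~p) there: w6:T. ✓
w6: successors {w5, w6}; <>(~r | ~p) there: w5:T, w6:T. ✓
— 7 worlds.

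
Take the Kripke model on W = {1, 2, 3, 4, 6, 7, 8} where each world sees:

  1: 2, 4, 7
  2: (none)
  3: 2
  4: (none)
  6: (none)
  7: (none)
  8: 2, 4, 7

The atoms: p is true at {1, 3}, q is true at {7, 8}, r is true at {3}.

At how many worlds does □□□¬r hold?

7

1: successors {2, 4, 7}; □□¬r there: 2:T, 4:T, 7:T. ✓
2: no successors, so □□□¬r holds vacuously. ✓
3: successors {2}; □□¬r there: 2:T. ✓
4: no successors, so □□□¬r holds vacuously. ✓
6: no successors, so □□□¬r holds vacuously. ✓
7: no successors, so □□□¬r holds vacuously. ✓
8: successors {2, 4, 7}; □□¬r there: 2:T, 4:T, 7:T. ✓
Satisfying worlds: {1, 2, 3, 4, 6, 7, 8}.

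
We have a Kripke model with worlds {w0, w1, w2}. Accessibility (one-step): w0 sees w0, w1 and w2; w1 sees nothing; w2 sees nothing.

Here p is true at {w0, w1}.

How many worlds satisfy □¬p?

w0: successors {w0, w1, w2}; ¬p there: w0:F, w1:F, w2:T. ✗
w1: no successors, so □¬p holds vacuously. ✓
w2: no successors, so □¬p holds vacuously. ✓
Satisfying worlds: {w1, w2}.

2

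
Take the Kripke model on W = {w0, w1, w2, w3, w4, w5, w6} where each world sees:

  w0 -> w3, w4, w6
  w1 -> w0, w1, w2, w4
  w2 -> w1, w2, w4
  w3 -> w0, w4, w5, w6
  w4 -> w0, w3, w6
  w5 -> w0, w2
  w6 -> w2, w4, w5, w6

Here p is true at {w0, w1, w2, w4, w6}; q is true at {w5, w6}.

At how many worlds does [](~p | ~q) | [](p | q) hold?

w0: [](~p | ~q) is F, [](p | q) is F. ✗
w1: [](~p | ~q) is T, [](p | q) is T. ✓
w2: [](~p | ~q) is T, [](p | q) is T. ✓
w3: [](~p | ~q) is F, [](p | q) is T. ✓
w4: [](~p | ~q) is F, [](p | q) is F. ✗
w5: [](~p | ~q) is T, [](p | q) is T. ✓
w6: [](~p | ~q) is F, [](p | q) is T. ✓
Satisfying worlds: {w1, w2, w3, w5, w6}.

5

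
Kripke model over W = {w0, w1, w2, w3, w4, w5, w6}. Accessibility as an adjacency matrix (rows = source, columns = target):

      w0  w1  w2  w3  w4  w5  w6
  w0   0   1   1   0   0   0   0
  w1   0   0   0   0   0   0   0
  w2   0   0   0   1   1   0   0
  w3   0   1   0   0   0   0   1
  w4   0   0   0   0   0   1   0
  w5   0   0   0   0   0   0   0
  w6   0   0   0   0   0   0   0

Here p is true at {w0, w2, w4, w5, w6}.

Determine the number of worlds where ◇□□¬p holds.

w0: successors {w1, w2}; □□¬p there: w1:T, w2:F. ✓
w1: no successors, so ◇□□¬p fails. ✗
w2: successors {w3, w4}; □□¬p there: w3:T, w4:T. ✓
w3: successors {w1, w6}; □□¬p there: w1:T, w6:T. ✓
w4: successors {w5}; □□¬p there: w5:T. ✓
w5: no successors, so ◇□□¬p fails. ✗
w6: no successors, so ◇□□¬p fails. ✗
Satisfying worlds: {w0, w2, w3, w4}.

4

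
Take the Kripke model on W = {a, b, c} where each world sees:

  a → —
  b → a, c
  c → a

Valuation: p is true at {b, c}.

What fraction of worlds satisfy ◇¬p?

2/3

a: no successors, so ◇¬p fails. ✗
b: successors {a, c}; ¬p there: a:T, c:F. ✓
c: successors {a}; ¬p there: a:T. ✓
That's 2 of 3 worlds, so 2/3.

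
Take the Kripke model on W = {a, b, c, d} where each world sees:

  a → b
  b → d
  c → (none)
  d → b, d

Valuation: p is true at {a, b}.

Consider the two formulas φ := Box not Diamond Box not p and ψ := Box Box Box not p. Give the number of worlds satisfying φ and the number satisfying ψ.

2 and 1

For Box not Diamond Box not p:
a: successors {b}; not Diamond Box not p there: b:T. ✓
b: successors {d}; not Diamond Box not p there: d:F. ✗
c: no successors, so Box not Diamond Box not p holds vacuously. ✓
d: successors {b, d}; not Diamond Box not p there: b:T, d:F. ✗
— 2 worlds.
For Box Box Box not p:
a: successors {b}; Box Box not p there: b:F. ✗
b: successors {d}; Box Box not p there: d:F. ✗
c: no successors, so Box Box Box not p holds vacuously. ✓
d: successors {b, d}; Box Box not p there: b:F, d:F. ✗
— 1 world.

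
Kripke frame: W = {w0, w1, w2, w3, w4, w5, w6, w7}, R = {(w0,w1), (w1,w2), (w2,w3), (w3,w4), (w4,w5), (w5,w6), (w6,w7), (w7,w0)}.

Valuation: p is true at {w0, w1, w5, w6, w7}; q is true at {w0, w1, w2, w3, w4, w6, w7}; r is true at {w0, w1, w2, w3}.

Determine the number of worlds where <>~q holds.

1

w0: successors {w1}; ~q there: w1:F. ✗
w1: successors {w2}; ~q there: w2:F. ✗
w2: successors {w3}; ~q there: w3:F. ✗
w3: successors {w4}; ~q there: w4:F. ✗
w4: successors {w5}; ~q there: w5:T. ✓
w5: successors {w6}; ~q there: w6:F. ✗
w6: successors {w7}; ~q there: w7:F. ✗
w7: successors {w0}; ~q there: w0:F. ✗
Satisfying worlds: {w4}.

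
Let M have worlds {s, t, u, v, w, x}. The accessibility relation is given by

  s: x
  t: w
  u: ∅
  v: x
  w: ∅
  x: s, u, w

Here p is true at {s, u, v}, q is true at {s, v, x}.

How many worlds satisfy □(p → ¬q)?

5

s: successors {x}; p → ¬q there: x:T. ✓
t: successors {w}; p → ¬q there: w:T. ✓
u: no successors, so □(p → ¬q) holds vacuously. ✓
v: successors {x}; p → ¬q there: x:T. ✓
w: no successors, so □(p → ¬q) holds vacuously. ✓
x: successors {s, u, w}; p → ¬q there: s:F, u:T, w:T. ✗
Satisfying worlds: {s, t, u, v, w}.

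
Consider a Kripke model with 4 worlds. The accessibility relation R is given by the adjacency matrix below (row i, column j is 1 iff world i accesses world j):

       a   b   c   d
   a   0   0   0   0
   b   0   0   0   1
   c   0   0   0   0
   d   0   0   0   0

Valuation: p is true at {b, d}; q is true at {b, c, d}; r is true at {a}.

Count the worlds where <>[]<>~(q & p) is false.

3

a: no successors, so <>[]<>~(q & p) fails. ✗
b: successors {d}; []<>~(q & p) there: d:T. ✓
c: no successors, so <>[]<>~(q & p) fails. ✗
d: no successors, so <>[]<>~(q & p) fails. ✗
Satisfying worlds: {b}.
So <>[]<>~(q & p) fails at the other 3 worlds.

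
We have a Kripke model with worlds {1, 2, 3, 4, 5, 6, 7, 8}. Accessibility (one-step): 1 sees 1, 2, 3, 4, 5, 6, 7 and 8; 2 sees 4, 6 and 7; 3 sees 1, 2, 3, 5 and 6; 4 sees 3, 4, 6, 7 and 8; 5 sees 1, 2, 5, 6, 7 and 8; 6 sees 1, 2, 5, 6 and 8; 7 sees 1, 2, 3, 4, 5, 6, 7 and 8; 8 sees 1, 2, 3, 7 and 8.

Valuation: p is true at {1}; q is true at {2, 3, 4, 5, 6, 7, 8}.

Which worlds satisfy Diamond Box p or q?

1: Diamond Box p is F, q is F. ✗
2: Diamond Box p is F, q is T. ✓
3: Diamond Box p is F, q is T. ✓
4: Diamond Box p is F, q is T. ✓
5: Diamond Box p is F, q is T. ✓
6: Diamond Box p is F, q is T. ✓
7: Diamond Box p is F, q is T. ✓
8: Diamond Box p is F, q is T. ✓

{2, 3, 4, 5, 6, 7, 8}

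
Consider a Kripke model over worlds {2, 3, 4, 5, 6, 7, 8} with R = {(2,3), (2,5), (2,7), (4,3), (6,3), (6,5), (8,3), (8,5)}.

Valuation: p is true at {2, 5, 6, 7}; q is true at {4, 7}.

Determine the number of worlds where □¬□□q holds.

2: successors {3, 5, 7}; ¬□□q there: 3:F, 5:F, 7:F. ✗
3: no successors, so □¬□□q holds vacuously. ✓
4: successors {3}; ¬□□q there: 3:F. ✗
5: no successors, so □¬□□q holds vacuously. ✓
6: successors {3, 5}; ¬□□q there: 3:F, 5:F. ✗
7: no successors, so □¬□□q holds vacuously. ✓
8: successors {3, 5}; ¬□□q there: 3:F, 5:F. ✗
Satisfying worlds: {3, 5, 7}.

3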